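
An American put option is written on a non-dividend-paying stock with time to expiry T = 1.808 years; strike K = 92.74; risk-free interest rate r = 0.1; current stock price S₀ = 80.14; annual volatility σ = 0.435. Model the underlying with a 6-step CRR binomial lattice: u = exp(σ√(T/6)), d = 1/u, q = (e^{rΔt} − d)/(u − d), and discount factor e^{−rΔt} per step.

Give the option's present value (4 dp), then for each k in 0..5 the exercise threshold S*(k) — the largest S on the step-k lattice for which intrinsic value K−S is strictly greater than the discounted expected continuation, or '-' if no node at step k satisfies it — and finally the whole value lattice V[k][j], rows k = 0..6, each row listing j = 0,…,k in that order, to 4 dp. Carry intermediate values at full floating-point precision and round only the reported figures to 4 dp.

price = 20.1953
boundary = - - 49.7096 63.1168 49.7096 63.1168
tree:
20.1953
30.0039 11.7694
43.0304 19.0072 5.3620
53.5896 29.6232 9.7148 1.4043
61.9059 43.0304 17.2215 2.9181 0.0000
68.4556 53.5896 29.6232 6.0636 0.0000 0.0000
73.6141 61.9059 43.0304 12.6000 0.0000 0.0000 0.0000

params: Δt=0.30133 u=1.26971 d=0.78758 q=0.50404 e^(-rΔt)=0.97032
t_6 payoffs: 73.6141 61.9059 43.0304 12.6000 0.0000 0.0000 0.0000
t_5: node(5,0) S=24.2844 payoff=68.4556 vs cont=65.7027 → 68.4556 [stop]  node(5,1) S=39.1504 payoff=53.5896 vs cont=50.8367 → 53.5896 [stop]  node(5,2) S=63.1168 payoff=29.6232 vs cont=26.8703 → 29.6232 [stop]  node(5,3) S=101.7545 payoff=0.0000 vs cont=6.0636 → 6.0636 [wait]  node(5,4) S=164.0448 payoff=0.0000 vs cont=0.0000 → 0.0000 [wait]  node(5,5) S=264.4669 payoff=0.0000 vs cont=0.0000 → 0.0000 [wait]  ⇒ S*(5)=63.1168
t_4: node(4,0) S=30.8341 payoff=61.9059 vs cont=59.1530 → 61.9059 [stop]  node(4,1) S=49.7096 payoff=43.0304 vs cont=40.2775 → 43.0304 [stop]  node(4,2) S=80.1400 payoff=12.6000 vs cont=17.2215 → 17.2215 [wait]  node(4,3) S=129.1987 payoff=0.0000 vs cont=2.9181 → 2.9181 [wait]  node(4,4) S=208.2893 payoff=0.0000 vs cont=0.0000 → 0.0000 [wait]  ⇒ S*(4)=49.7096
t_3: node(3,0) S=39.1504 payoff=53.5896 vs cont=50.8367 → 53.5896 [stop]  node(3,1) S=63.1168 payoff=29.6232 vs cont=29.1306 → 29.6232 [stop]  node(3,2) S=101.7545 payoff=0.0000 vs cont=9.7148 → 9.7148 [wait]  node(3,3) S=164.0448 payoff=0.0000 vs cont=1.4043 → 1.4043 [wait]  ⇒ S*(3)=63.1168
t_2: node(2,0) S=49.7096 payoff=43.0304 vs cont=40.2775 → 43.0304 [stop]  node(2,1) S=80.1400 payoff=12.6000 vs cont=19.0072 → 19.0072 [wait]  node(2,2) S=129.1987 payoff=0.0000 vs cont=5.3620 → 5.3620 [wait]  ⇒ S*(2)=49.7096
t_1: node(1,0) S=63.1168 payoff=29.6232 vs cont=30.0039 → 30.0039 [wait]  node(1,1) S=101.7545 payoff=0.0000 vs cont=11.7694 → 11.7694 [wait]  ⇒ S*(1)=-
t_0: node(0,0) S=80.1400 payoff=12.6000 vs cont=20.1953 → 20.1953 [wait]  ⇒ S*(0)=-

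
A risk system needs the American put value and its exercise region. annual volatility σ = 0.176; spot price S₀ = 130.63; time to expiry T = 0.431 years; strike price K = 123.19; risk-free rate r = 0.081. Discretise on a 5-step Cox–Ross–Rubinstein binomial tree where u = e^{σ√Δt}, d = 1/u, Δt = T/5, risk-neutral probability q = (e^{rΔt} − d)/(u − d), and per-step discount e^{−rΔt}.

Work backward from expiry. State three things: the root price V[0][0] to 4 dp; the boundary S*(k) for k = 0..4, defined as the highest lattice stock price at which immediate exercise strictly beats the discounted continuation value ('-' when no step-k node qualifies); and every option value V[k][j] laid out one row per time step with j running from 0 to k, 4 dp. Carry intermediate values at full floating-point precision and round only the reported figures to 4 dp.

Δt=0.08620, u=1.05303, d=0.94964, q=0.55485, disc=e^(-rΔt)=0.99304
k=5 terminal: V=max(K-S,0) → 22.3029 11.3187 0.0000 0.0000 0.0000 0.0000
k=4: j=0 S=106.2373 intr=16.9527 cont=16.0955 V=16.9527[EX]; j=1 S=117.8040 intr=5.3860 cont=5.0034 V=5.3860[EX]; j=2 S=130.6300 intr=0.0000 cont=0.0000 V=0.0000[hold]; j=3 S=144.8524 intr=0.0000 cont=0.0000 V=0.0000[hold]; j=4 S=160.6233 intr=0.0000 cont=0.0000 V=0.0000[hold]  S*(4)=117.8040
k=3: j=0 S=111.8713 intr=11.3187 cont=10.4616 V=11.3187[EX]; j=1 S=124.0513 intr=0.0000 cont=2.3809 V=2.3809[hold]; j=2 S=137.5575 intr=0.0000 cont=0.0000 V=0.0000[hold]; j=3 S=152.5342 intr=0.0000 cont=0.0000 V=0.0000[hold]  S*(3)=111.8713
k=2: j=0 S=117.8040 intr=5.3860 cont=6.3153 V=6.3153[hold]; j=1 S=130.6300 intr=0.0000 cont=1.0525 V=1.0525[hold]; j=2 S=144.8524 intr=0.0000 cont=0.0000 V=0.0000[hold]  S*(2)=-
k=1: j=0 S=124.0513 intr=0.0000 cont=3.3716 V=3.3716[hold]; j=1 S=137.5575 intr=0.0000 cont=0.4652 V=0.4652[hold]  S*(1)=-
k=0: j=0 S=130.6300 intr=0.0000 cont=1.7468 V=1.7468[hold]  S*(0)=-

price = 1.7468
boundary = - - - 111.8713 117.8040
tree:
1.7468
3.3716 0.4652
6.3153 1.0525 0.0000
11.3187 2.3809 0.0000 0.0000
16.9527 5.3860 0.0000 0.0000 0.0000
22.3029 11.3187 0.0000 0.0000 0.0000 0.0000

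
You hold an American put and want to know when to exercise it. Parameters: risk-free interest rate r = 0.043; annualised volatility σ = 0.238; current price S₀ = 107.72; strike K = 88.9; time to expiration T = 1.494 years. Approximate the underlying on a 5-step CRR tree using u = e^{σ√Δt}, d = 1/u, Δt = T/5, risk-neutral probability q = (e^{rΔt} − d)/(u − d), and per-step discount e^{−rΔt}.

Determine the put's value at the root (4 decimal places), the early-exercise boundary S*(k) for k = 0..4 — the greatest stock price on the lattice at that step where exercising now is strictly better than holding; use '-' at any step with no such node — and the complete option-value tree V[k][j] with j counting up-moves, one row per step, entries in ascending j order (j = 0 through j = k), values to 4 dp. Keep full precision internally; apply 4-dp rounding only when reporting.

Δt=0.29880, u=1.13894, d=0.87801, q=0.51708, disc=e^(-rΔt)=0.98723
k=5 terminal: V=max(K-S,0) → 32.6925 15.9887 0.0000 0.0000 0.0000 0.0000
k=4: j=0 S=64.0169 intr=24.8831 cont=23.7482 V=24.8831[EX]; j=1 S=83.0416 intr=5.8584 cont=7.6227 V=7.6227[hold]; j=2 S=107.7200 intr=0.0000 cont=0.0000 V=0.0000[hold]; j=3 S=139.7324 intr=0.0000 cont=0.0000 V=0.0000[hold]; j=4 S=181.2583 intr=0.0000 cont=0.0000 V=0.0000[hold]  S*(4)=64.0169
k=3: j=0 S=72.9113 intr=15.9887 cont=15.7543 V=15.9887[EX]; j=1 S=94.5793 intr=0.0000 cont=3.6341 V=3.6341[hold]; j=2 S=122.6865 intr=0.0000 cont=0.0000 V=0.0000[hold]; j=3 S=159.1467 intr=0.0000 cont=0.0000 V=0.0000[hold]  S*(3)=72.9113
k=2: j=0 S=83.0416 intr=5.8584 cont=9.4778 V=9.4778[hold]; j=1 S=107.7200 intr=0.0000 cont=1.7326 V=1.7326[hold]; j=2 S=139.7324 intr=0.0000 cont=0.0000 V=0.0000[hold]  S*(2)=-
k=1: j=0 S=94.5793 intr=0.0000 cont=5.4030 V=5.4030[hold]; j=1 S=122.6865 intr=0.0000 cont=0.8260 V=0.8260[hold]  S*(1)=-
k=0: j=0 S=107.7200 intr=0.0000 cont=2.9976 V=2.9976[hold]  S*(0)=-

price = 2.9976
boundary = - - - 72.9113 64.0169
tree:
2.9976
5.4030 0.8260
9.4778 1.7326 0.0000
15.9887 3.6341 0.0000 0.0000
24.8831 7.6227 0.0000 0.0000 0.0000
32.6925 15.9887 0.0000 0.0000 0.0000 0.0000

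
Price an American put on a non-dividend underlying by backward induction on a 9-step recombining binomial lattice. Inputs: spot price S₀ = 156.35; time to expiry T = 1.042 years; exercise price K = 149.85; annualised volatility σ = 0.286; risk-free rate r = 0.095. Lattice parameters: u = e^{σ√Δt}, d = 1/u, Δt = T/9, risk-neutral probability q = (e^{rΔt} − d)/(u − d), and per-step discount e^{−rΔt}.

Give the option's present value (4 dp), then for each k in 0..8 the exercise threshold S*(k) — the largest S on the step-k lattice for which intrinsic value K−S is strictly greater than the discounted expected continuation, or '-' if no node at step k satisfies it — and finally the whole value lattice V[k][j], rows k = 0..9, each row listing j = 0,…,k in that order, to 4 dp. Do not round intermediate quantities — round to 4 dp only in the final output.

Δt=0.11578  u=1.10221  d=0.90727  q=0.53242  discount=0.98906
step 9 (expiry): payoffs max(K−S,0) = 84.7279 70.7357 53.7371 33.0862 7.9983 0.0000 0.0000 0.0000 0.0000 0.0000
step 8: (k=8,j=0): S=71.7781, (K−S)⁺=78.0719, hold=76.4328 ⇒ V=78.0719 exercise | (k=8,j=1): S=87.2004, (K−S)⁺=62.6496, hold=61.0105 ⇒ V=62.6496 exercise | (k=8,j=2): S=105.9363, (K−S)⁺=43.9137, hold=42.2745 ⇒ V=43.9137 exercise | (k=8,j=3): S=128.6979, (K−S)⁺=21.1521, hold=19.5130 ⇒ V=21.1521 exercise | (k=8,j=4): S=156.3500, (K−S)⁺=0.0000, hold=3.6989 ⇒ V=3.6989 continue | (k=8,j=5): S=189.9435, (K−S)⁺=0.0000, hold=0.0000 ⇒ V=0.0000 continue | (k=8,j=6): S=230.7549, (K−S)⁺=0.0000, hold=0.0000 ⇒ V=0.0000 continue | (k=8,j=7): S=280.3351, (K−S)⁺=0.0000, hold=0.0000 ⇒ V=0.0000 continue | (k=8,j=8): S=340.5681, (K−S)⁺=0.0000, hold=0.0000 ⇒ V=0.0000 continue  boundary S*=128.6979
step 7: (k=7,j=0): S=79.1143, (K−S)⁺=70.7357, hold=69.0965 ⇒ V=70.7357 exercise | (k=7,j=1): S=96.1129, (K−S)⁺=53.7371, hold=52.0980 ⇒ V=53.7371 exercise | (k=7,j=2): S=116.7638, (K−S)⁺=33.0862, hold=31.4471 ⇒ V=33.0862 exercise | (k=7,j=3): S=141.8517, (K−S)⁺=7.9983, hold=11.7299 ⇒ V=11.7299 continue | (k=7,j=4): S=172.3301, (K−S)⁺=0.0000, hold=1.7106 ⇒ V=1.7106 continue | (k=7,j=5): S=209.3571, (K−S)⁺=0.0000, hold=0.0000 ⇒ V=0.0000 continue | (k=7,j=6): S=254.3397, (K−S)⁺=0.0000, hold=0.0000 ⇒ V=0.0000 continue | (k=7,j=7): S=308.9873, (K−S)⁺=0.0000, hold=0.0000 ⇒ V=0.0000 continue  boundary S*=116.7638
step 6: (k=6,j=0): S=87.2004, (K−S)⁺=62.6496, hold=61.0105 ⇒ V=62.6496 exercise | (k=6,j=1): S=105.9363, (K−S)⁺=43.9137, hold=42.2745 ⇒ V=43.9137 exercise | (k=6,j=2): S=128.6979, (K−S)⁺=21.1521, hold=21.4780 ⇒ V=21.4780 continue | (k=6,j=3): S=156.3500, (K−S)⁺=0.0000, hold=6.3254 ⇒ V=6.3254 continue | (k=6,j=4): S=189.9435, (K−S)⁺=0.0000, hold=0.7911 ⇒ V=0.7911 continue | (k=6,j=5): S=230.7549, (K−S)⁺=0.0000, hold=0.0000 ⇒ V=0.0000 continue | (k=6,j=6): S=280.3351, (K−S)⁺=0.0000, hold=0.0000 ⇒ V=0.0000 continue  boundary S*=105.9363
step 5: (k=5,j=0): S=96.1129, (K−S)⁺=53.7371, hold=52.0980 ⇒ V=53.7371 exercise | (k=5,j=1): S=116.7638, (K−S)⁺=33.0862, hold=31.6187 ⇒ V=33.0862 exercise | (k=5,j=2): S=141.8517, (K−S)⁺=7.9983, hold=13.2637 ⇒ V=13.2637 continue | (k=5,j=3): S=172.3301, (K−S)⁺=0.0000, hold=3.3418 ⇒ V=3.3418 continue | (k=5,j=4): S=209.3571, (K−S)⁺=0.0000, hold=0.3658 ⇒ V=0.3658 continue | (k=5,j=5): S=254.3397, (K−S)⁺=0.0000, hold=0.0000 ⇒ V=0.0000 continue  boundary S*=116.7638
step 4: (k=4,j=0): S=105.9363, (K−S)⁺=43.9137, hold=42.2745 ⇒ V=43.9137 exercise | (k=4,j=1): S=128.6979, (K−S)⁺=21.1521, hold=22.2858 ⇒ V=22.2858 continue | (k=4,j=2): S=156.3500, (K−S)⁺=0.0000, hold=7.8937 ⇒ V=7.8937 continue | (k=4,j=3): S=189.9435, (K−S)⁺=0.0000, hold=1.7381 ⇒ V=1.7381 continue | (k=4,j=4): S=230.7549, (K−S)⁺=0.0000, hold=0.1692 ⇒ V=0.1692 continue  boundary S*=105.9363
step 3: (k=3,j=0): S=116.7638, (K−S)⁺=33.0862, hold=32.0440 ⇒ V=33.0862 exercise | (k=3,j=1): S=141.8517, (K−S)⁺=7.9983, hold=14.4631 ⇒ V=14.4631 continue | (k=3,j=2): S=172.3301, (K−S)⁺=0.0000, hold=4.5658 ⇒ V=4.5658 continue | (k=3,j=3): S=209.3571, (K−S)⁺=0.0000, hold=0.8929 ⇒ V=0.8929 continue  boundary S*=116.7638
step 2: (k=2,j=0): S=128.6979, (K−S)⁺=21.1521, hold=22.9174 ⇒ V=22.9174 continue | (k=2,j=1): S=156.3500, (K−S)⁺=0.0000, hold=9.0930 ⇒ V=9.0930 continue | (k=2,j=2): S=189.9435, (K−S)⁺=0.0000, hold=2.5817 ⇒ V=2.5817 continue  boundary S*=-
step 1: (k=1,j=0): S=141.8517, (K−S)⁺=7.9983, hold=15.3868 ⇒ V=15.3868 continue | (k=1,j=1): S=172.3301, (K−S)⁺=0.0000, hold=5.5647 ⇒ V=5.5647 continue  boundary S*=-
step 0: (k=0,j=0): S=156.3500, (K−S)⁺=0.0000, hold=10.0461 ⇒ V=10.0461 continue  boundary S*=-

price = 10.0461
boundary = - - - 116.7638 105.9363 116.7638 105.9363 116.7638 128.6979
tree:
10.0461
15.3868 5.5647
22.9174 9.0930 2.5817
33.0862 14.4631 4.5658 0.8929
43.9137 22.2858 7.8937 1.7381 0.1692
53.7371 33.0862 13.2637 3.3418 0.3658 0.0000
62.6496 43.9137 21.4780 6.3254 0.7911 0.0000 0.0000
70.7357 53.7371 33.0862 11.7299 1.7106 0.0000 0.0000 0.0000
78.0719 62.6496 43.9137 21.1521 3.6989 0.0000 0.0000 0.0000 0.0000
84.7279 70.7357 53.7371 33.0862 7.9983 0.0000 0.0000 0.0000 0.0000 0.0000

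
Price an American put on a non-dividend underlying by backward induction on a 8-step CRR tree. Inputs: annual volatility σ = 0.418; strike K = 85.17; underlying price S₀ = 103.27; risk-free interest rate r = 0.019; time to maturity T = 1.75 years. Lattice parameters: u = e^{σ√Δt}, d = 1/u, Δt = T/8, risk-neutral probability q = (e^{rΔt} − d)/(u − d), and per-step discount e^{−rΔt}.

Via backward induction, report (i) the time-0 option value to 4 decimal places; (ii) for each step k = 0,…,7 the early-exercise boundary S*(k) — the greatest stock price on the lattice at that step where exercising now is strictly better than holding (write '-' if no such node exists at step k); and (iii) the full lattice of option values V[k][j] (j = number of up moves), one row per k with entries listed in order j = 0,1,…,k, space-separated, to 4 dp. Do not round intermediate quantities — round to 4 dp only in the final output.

Δt=0.21875  u=1.21592  d=0.82242  q=0.46186  discount=0.99585
step 8 (expiry): payoffs max(K−S,0) = 63.5562 53.2147 37.9253 15.3204 0.0000 0.0000 0.0000 0.0000 0.0000
step 7: (k=7,j=0): S=26.2807, (K−S)⁺=58.8893, hold=58.5360 ⇒ V=58.8893 exercise | (k=7,j=1): S=38.8551, (K−S)⁺=46.3149, hold=45.9617 ⇒ V=46.3149 exercise | (k=7,j=2): S=57.4458, (K−S)⁺=27.7242, hold=27.3709 ⇒ V=27.7242 exercise | (k=7,j=3): S=84.9315, (K−S)⁺=0.2385, hold=8.2103 ⇒ V=8.2103 continue | (k=7,j=4): S=125.5681, (K−S)⁺=0.0000, hold=0.0000 ⇒ V=0.0000 continue | (k=7,j=5): S=185.6479, (K−S)⁺=0.0000, hold=0.0000 ⇒ V=0.0000 continue | (k=7,j=6): S=274.4736, (K−S)⁺=0.0000, hold=0.0000 ⇒ V=0.0000 continue | (k=7,j=7): S=405.7991, (K−S)⁺=0.0000, hold=0.0000 ⇒ V=0.0000 continue  boundary S*=57.4458
step 6: (k=6,j=0): S=31.9553, (K−S)⁺=53.2147, hold=52.8615 ⇒ V=53.2147 exercise | (k=6,j=1): S=47.2447, (K−S)⁺=37.9253, hold=37.5720 ⇒ V=37.9253 exercise | (k=6,j=2): S=69.8496, (K−S)⁺=15.3204, hold=18.6338 ⇒ V=18.6338 continue | (k=6,j=3): S=103.2700, (K−S)⁺=0.0000, hold=4.3999 ⇒ V=4.3999 continue | (k=6,j=4): S=152.6809, (K−S)⁺=0.0000, hold=0.0000 ⇒ V=0.0000 continue | (k=6,j=5): S=225.7331, (K−S)⁺=0.0000, hold=0.0000 ⇒ V=0.0000 continue | (k=6,j=6): S=333.7381, (K−S)⁺=0.0000, hold=0.0000 ⇒ V=0.0000 continue  boundary S*=47.2447
step 5: (k=5,j=0): S=38.8551, (K−S)⁺=46.3149, hold=45.9617 ⇒ V=46.3149 exercise | (k=5,j=1): S=57.4458, (K−S)⁺=27.7242, hold=28.8949 ⇒ V=28.8949 continue | (k=5,j=2): S=84.9315, (K−S)⁺=0.2385, hold=12.0097 ⇒ V=12.0097 continue | (k=5,j=3): S=125.5681, (K−S)⁺=0.0000, hold=2.3579 ⇒ V=2.3579 continue | (k=5,j=4): S=185.6479, (K−S)⁺=0.0000, hold=0.0000 ⇒ V=0.0000 continue | (k=5,j=5): S=274.4736, (K−S)⁺=0.0000, hold=0.0000 ⇒ V=0.0000 continue  boundary S*=38.8551
step 4: (k=4,j=0): S=47.2447, (K−S)⁺=37.9253, hold=38.1105 ⇒ V=38.1105 continue | (k=4,j=1): S=69.8496, (K−S)⁺=15.3204, hold=21.0087 ⇒ V=21.0087 continue | (k=4,j=2): S=103.2700, (K−S)⁺=0.0000, hold=7.5206 ⇒ V=7.5206 continue | (k=4,j=3): S=152.6809, (K−S)⁺=0.0000, hold=1.2636 ⇒ V=1.2636 continue | (k=4,j=4): S=225.7331, (K−S)⁺=0.0000, hold=0.0000 ⇒ V=0.0000 continue  boundary S*=-
step 3: (k=3,j=0): S=57.4458, (K−S)⁺=27.7242, hold=30.0865 ⇒ V=30.0865 continue | (k=3,j=1): S=84.9315, (K−S)⁺=0.2385, hold=14.7177 ⇒ V=14.7177 continue | (k=3,j=2): S=125.5681, (K−S)⁺=0.0000, hold=4.6115 ⇒ V=4.6115 continue | (k=3,j=3): S=185.6479, (K−S)⁺=0.0000, hold=0.6772 ⇒ V=0.6772 continue  boundary S*=-
step 2: (k=2,j=0): S=69.8496, (K−S)⁺=15.3204, hold=22.8929 ⇒ V=22.8929 continue | (k=2,j=1): S=103.2700, (K−S)⁺=0.0000, hold=10.0083 ⇒ V=10.0083 continue | (k=2,j=2): S=152.6809, (K−S)⁺=0.0000, hold=2.7828 ⇒ V=2.7828 continue  boundary S*=-
step 1: (k=1,j=0): S=84.9315, (K−S)⁺=0.2385, hold=16.8717 ⇒ V=16.8717 continue | (k=1,j=1): S=125.5681, (K−S)⁺=0.0000, hold=6.6435 ⇒ V=6.6435 continue  boundary S*=-
step 0: (k=0,j=0): S=103.2700, (K−S)⁺=0.0000, hold=12.0973 ⇒ V=12.0973 continue  boundary S*=-

price = 12.0973
boundary = - - - - - 38.8551 47.2447 57.4458
tree:
12.0973
16.8717 6.6435
22.8929 10.0083 2.7828
30.0865 14.7177 4.6115 0.6772
38.1105 21.0087 7.5206 1.2636 0.0000
46.3149 28.8949 12.0097 2.3579 0.0000 0.0000
53.2147 37.9253 18.6338 4.3999 0.0000 0.0000 0.0000
58.8893 46.3149 27.7242 8.2103 0.0000 0.0000 0.0000 0.0000
63.5562 53.2147 37.9253 15.3204 0.0000 0.0000 0.0000 0.0000 0.0000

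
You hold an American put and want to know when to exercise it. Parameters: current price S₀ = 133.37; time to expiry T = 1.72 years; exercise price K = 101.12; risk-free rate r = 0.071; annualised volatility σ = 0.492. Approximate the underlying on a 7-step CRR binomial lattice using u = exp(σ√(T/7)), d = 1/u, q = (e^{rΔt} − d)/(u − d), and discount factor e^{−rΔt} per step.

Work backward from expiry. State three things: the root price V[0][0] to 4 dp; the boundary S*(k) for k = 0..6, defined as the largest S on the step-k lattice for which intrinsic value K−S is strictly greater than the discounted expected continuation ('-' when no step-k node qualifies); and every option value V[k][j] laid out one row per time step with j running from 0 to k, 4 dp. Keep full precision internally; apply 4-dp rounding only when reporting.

price = 11.4555
boundary = - - - - 50.2795 64.1664 81.8888
tree:
11.4555
17.5366 5.1602
26.0574 8.7705 1.3619
37.2884 14.6124 2.6401 0.0000
50.8405 23.6945 5.1178 0.0000 0.0000
61.7220 36.9536 9.9207 0.0000 0.0000 0.0000
70.2485 50.8405 19.2312 0.0000 0.0000 0.0000 0.0000
76.9297 61.7220 36.9536 0.0000 0.0000 0.0000 0.0000 0.0000

Δt=0.24571  u=1.27619  d=0.78358  q=0.47506  discount=0.98271
step 7 (expiry): payoffs max(K−S,0) = 76.9297 61.7220 36.9536 0.0000 0.0000 0.0000 0.0000 0.0000
step 6: (k=6,j=0): S=30.8715, (K−S)⁺=70.2485, hold=68.4997 ⇒ V=70.2485 exercise | (k=6,j=1): S=50.2795, (K−S)⁺=50.8405, hold=49.0917 ⇒ V=50.8405 exercise | (k=6,j=2): S=81.8888, (K−S)⁺=19.2312, hold=19.0631 ⇒ V=19.2312 exercise | (k=6,j=3): S=133.3700, (K−S)⁺=0.0000, hold=0.0000 ⇒ V=0.0000 continue | (k=6,j=4): S=217.2159, (K−S)⁺=0.0000, hold=0.0000 ⇒ V=0.0000 continue | (k=6,j=5): S=353.7734, (K−S)⁺=0.0000, hold=0.0000 ⇒ V=0.0000 continue | (k=6,j=6): S=576.1806, (K−S)⁺=0.0000, hold=0.0000 ⇒ V=0.0000 continue  boundary S*=81.8888
step 5: (k=5,j=0): S=39.3980, (K−S)⁺=61.7220, hold=59.9732 ⇒ V=61.7220 exercise | (k=5,j=1): S=64.1664, (K−S)⁺=36.9536, hold=35.2048 ⇒ V=36.9536 exercise | (k=5,j=2): S=104.5060, (K−S)⁺=0.0000, hold=9.9207 ⇒ V=9.9207 continue | (k=5,j=3): S=170.2060, (K−S)⁺=0.0000, hold=0.0000 ⇒ V=0.0000 continue | (k=5,j=4): S=277.2097, (K−S)⁺=0.0000, hold=0.0000 ⇒ V=0.0000 continue | (k=5,j=5): S=451.4835, (K−S)⁺=0.0000, hold=0.0000 ⇒ V=0.0000 continue  boundary S*=64.1664
step 4: (k=4,j=0): S=50.2795, (K−S)⁺=50.8405, hold=49.0917 ⇒ V=50.8405 exercise | (k=4,j=1): S=81.8888, (K−S)⁺=19.2312, hold=23.6945 ⇒ V=23.6945 continue | (k=4,j=2): S=133.3700, (K−S)⁺=0.0000, hold=5.1178 ⇒ V=5.1178 continue | (k=4,j=3): S=217.2159, (K−S)⁺=0.0000, hold=0.0000 ⇒ V=0.0000 continue | (k=4,j=4): S=353.7734, (K−S)⁺=0.0000, hold=0.0000 ⇒ V=0.0000 continue  boundary S*=50.2795
step 3: (k=3,j=0): S=64.1664, (K−S)⁺=36.9536, hold=37.2884 ⇒ V=37.2884 continue | (k=3,j=1): S=104.5060, (K−S)⁺=0.0000, hold=14.6124 ⇒ V=14.6124 continue | (k=3,j=2): S=170.2060, (K−S)⁺=0.0000, hold=2.6401 ⇒ V=2.6401 continue | (k=3,j=3): S=277.2097, (K−S)⁺=0.0000, hold=0.0000 ⇒ V=0.0000 continue  boundary S*=-
step 2: (k=2,j=0): S=81.8888, (K−S)⁺=19.2312, hold=26.0574 ⇒ V=26.0574 continue | (k=2,j=1): S=133.3700, (K−S)⁺=0.0000, hold=8.7705 ⇒ V=8.7705 continue | (k=2,j=2): S=217.2159, (K−S)⁺=0.0000, hold=1.3619 ⇒ V=1.3619 continue  boundary S*=-
step 1: (k=1,j=0): S=104.5060, (K−S)⁺=0.0000, hold=17.5366 ⇒ V=17.5366 continue | (k=1,j=1): S=170.2060, (K−S)⁺=0.0000, hold=5.1602 ⇒ V=5.1602 continue  boundary S*=-
step 0: (k=0,j=0): S=133.3700, (K−S)⁺=0.0000, hold=11.4555 ⇒ V=11.4555 continue  boundary S*=-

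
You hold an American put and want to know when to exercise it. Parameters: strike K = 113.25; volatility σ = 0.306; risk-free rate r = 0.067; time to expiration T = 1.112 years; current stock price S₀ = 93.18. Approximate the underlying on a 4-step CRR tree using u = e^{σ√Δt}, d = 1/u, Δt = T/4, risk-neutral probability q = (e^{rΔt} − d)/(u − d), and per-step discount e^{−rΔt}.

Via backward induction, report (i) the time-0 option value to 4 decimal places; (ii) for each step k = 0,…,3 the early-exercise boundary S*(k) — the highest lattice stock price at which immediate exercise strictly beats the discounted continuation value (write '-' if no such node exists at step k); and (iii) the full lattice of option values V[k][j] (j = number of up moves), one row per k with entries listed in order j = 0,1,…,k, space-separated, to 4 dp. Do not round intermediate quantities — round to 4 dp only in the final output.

price = 22.2603
boundary = - 79.2964 67.4814 79.2964
tree:
22.2603
33.9536 12.1777
45.7686 20.8994 4.4966
55.8232 33.9536 9.4999 0.0000
64.3797 45.7686 20.0700 0.0000 0.0000

Δt=0.27800  u=1.17509  d=0.85100  q=0.51776  discount=0.98155
step 4 (expiry): payoffs max(K−S,0) = 64.3797 45.7686 20.0700 0.0000 0.0000
step 3: (k=3,j=0): S=57.4268, (K−S)⁺=55.8232, hold=53.7333 ⇒ V=55.8232 exercise | (k=3,j=1): S=79.2964, (K−S)⁺=33.9536, hold=31.8638 ⇒ V=33.9536 exercise | (k=3,j=2): S=109.4944, (K−S)⁺=3.7556, hold=9.4999 ⇒ V=9.4999 continue | (k=3,j=3): S=151.1927, (K−S)⁺=0.0000, hold=0.0000 ⇒ V=0.0000 continue  boundary S*=79.2964
step 2: (k=2,j=0): S=67.4814, (K−S)⁺=45.7686, hold=43.6787 ⇒ V=45.7686 exercise | (k=2,j=1): S=93.1800, (K−S)⁺=20.0700, hold=20.8994 ⇒ V=20.8994 continue | (k=2,j=2): S=128.6653, (K−S)⁺=0.0000, hold=4.4966 ⇒ V=4.4966 continue  boundary S*=67.4814
step 1: (k=1,j=0): S=79.2964, (K−S)⁺=33.9536, hold=32.2853 ⇒ V=33.9536 exercise | (k=1,j=1): S=109.4944, (K−S)⁺=3.7556, hold=12.1777 ⇒ V=12.1777 continue  boundary S*=79.2964
step 0: (k=0,j=0): S=93.1800, (K−S)⁺=20.0700, hold=22.2603 ⇒ V=22.2603 continue  boundary S*=-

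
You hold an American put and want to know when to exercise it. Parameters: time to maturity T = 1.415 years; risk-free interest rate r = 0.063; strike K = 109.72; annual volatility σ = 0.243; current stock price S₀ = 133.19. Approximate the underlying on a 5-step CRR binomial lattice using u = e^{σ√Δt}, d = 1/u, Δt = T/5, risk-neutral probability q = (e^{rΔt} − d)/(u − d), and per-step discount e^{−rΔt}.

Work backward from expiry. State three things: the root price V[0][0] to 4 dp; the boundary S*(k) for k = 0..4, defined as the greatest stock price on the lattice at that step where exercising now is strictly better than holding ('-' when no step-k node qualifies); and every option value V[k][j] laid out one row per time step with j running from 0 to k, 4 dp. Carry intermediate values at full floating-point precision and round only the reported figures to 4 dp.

params: Δt=0.28300 u=1.13800 d=0.87874 q=0.53711 e^(-rΔt)=0.98233
t_5 payoffs: 39.9347 19.3452 0.0000 0.0000 0.0000 0.0000
t_4: node(4,0) S=79.4156 payoff=30.3044 vs cont=28.3656 → 30.3044 [stop]  node(4,1) S=102.8463 payoff=6.8737 vs cont=8.7964 → 8.7964 [wait]  node(4,2) S=133.1900 payoff=0.0000 vs cont=0.0000 → 0.0000 [wait]  node(4,3) S=172.4863 payoff=0.0000 vs cont=0.0000 → 0.0000 [wait]  node(4,4) S=223.3765 payoff=0.0000 vs cont=0.0000 → 0.0000 [wait]  ⇒ S*(4)=79.4156
t_3: node(3,0) S=90.3748 payoff=19.3452 vs cont=18.4208 → 19.3452 [stop]  node(3,1) S=117.0389 payoff=0.0000 vs cont=3.9998 → 3.9998 [wait]  node(3,2) S=151.5699 payoff=0.0000 vs cont=0.0000 → 0.0000 [wait]  node(3,3) S=196.2890 payoff=0.0000 vs cont=0.0000 → 0.0000 [wait]  ⇒ S*(3)=90.3748
t_2: node(2,0) S=102.8463 payoff=6.8737 vs cont=10.9068 → 10.9068 [wait]  node(2,1) S=133.1900 payoff=0.0000 vs cont=1.8187 → 1.8187 [wait]  node(2,2) S=172.4863 payoff=0.0000 vs cont=0.0000 → 0.0000 [wait]  ⇒ S*(2)=-
t_1: node(1,0) S=117.0389 payoff=0.0000 vs cont=5.9190 → 5.9190 [wait]  node(1,1) S=151.5699 payoff=0.0000 vs cont=0.8270 → 0.8270 [wait]  ⇒ S*(1)=-
t_0: node(0,0) S=133.1900 payoff=0.0000 vs cont=3.1278 → 3.1278 [wait]  ⇒ S*(0)=-

price = 3.1278
boundary = - - - 90.3748 79.4156
tree:
3.1278
5.9190 0.8270
10.9068 1.8187 0.0000
19.3452 3.9998 0.0000 0.0000
30.3044 8.7964 0.0000 0.0000 0.0000
39.9347 19.3452 0.0000 0.0000 0.0000 0.0000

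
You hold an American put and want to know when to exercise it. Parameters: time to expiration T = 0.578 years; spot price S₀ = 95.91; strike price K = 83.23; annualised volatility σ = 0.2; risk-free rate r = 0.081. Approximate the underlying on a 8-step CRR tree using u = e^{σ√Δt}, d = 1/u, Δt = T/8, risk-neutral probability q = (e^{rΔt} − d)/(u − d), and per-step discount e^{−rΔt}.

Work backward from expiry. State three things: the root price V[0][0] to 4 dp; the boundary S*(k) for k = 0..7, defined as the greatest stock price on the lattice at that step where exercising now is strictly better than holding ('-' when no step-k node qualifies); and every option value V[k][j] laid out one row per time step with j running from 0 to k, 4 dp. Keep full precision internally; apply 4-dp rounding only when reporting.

Δt=0.07225  u=1.05523  d=0.94766  q=0.54113  discount=0.99416
step 8 (expiry): payoffs max(K−S,0) = 20.8440 13.7626 5.8773 0.0000 0.0000 0.0000 0.0000 0.0000 0.0000
step 7: (k=7,j=0): S=65.8316, (K−S)⁺=17.3984, hold=16.9128 ⇒ V=17.3984 exercise | (k=7,j=1): S=73.3041, (K−S)⁺=9.9259, hold=9.4402 ⇒ V=9.9259 exercise | (k=7,j=2): S=81.6249, (K−S)⁺=1.6051, hold=2.6812 ⇒ V=2.6812 continue | (k=7,j=3): S=90.8901, (K−S)⁺=0.0000, hold=0.0000 ⇒ V=0.0000 continue | (k=7,j=4): S=101.2071, (K−S)⁺=0.0000, hold=0.0000 ⇒ V=0.0000 continue | (k=7,j=5): S=112.6952, (K−S)⁺=0.0000, hold=0.0000 ⇒ V=0.0000 continue | (k=7,j=6): S=125.4872, (K−S)⁺=0.0000, hold=0.0000 ⇒ V=0.0000 continue | (k=7,j=7): S=139.7313, (K−S)⁺=0.0000, hold=0.0000 ⇒ V=0.0000 continue  boundary S*=73.3041
step 6: (k=6,j=0): S=69.4674, (K−S)⁺=13.7626, hold=13.2769 ⇒ V=13.7626 exercise | (k=6,j=1): S=77.3527, (K−S)⁺=5.8773, hold=5.9705 ⇒ V=5.9705 continue | (k=6,j=2): S=86.1330, (K−S)⁺=0.0000, hold=1.2231 ⇒ V=1.2231 continue | (k=6,j=3): S=95.9100, (K−S)⁺=0.0000, hold=0.0000 ⇒ V=0.0000 continue | (k=6,j=4): S=106.7968, (K−S)⁺=0.0000, hold=0.0000 ⇒ V=0.0000 continue | (k=6,j=5): S=118.9193, (K−S)⁺=0.0000, hold=0.0000 ⇒ V=0.0000 continue | (k=6,j=6): S=132.4179, (K−S)⁺=0.0000, hold=0.0000 ⇒ V=0.0000 continue  boundary S*=69.4674
step 5: (k=5,j=0): S=73.3041, (K−S)⁺=9.9259, hold=9.4904 ⇒ V=9.9259 exercise | (k=5,j=1): S=81.6249, (K−S)⁺=1.6051, hold=3.3817 ⇒ V=3.3817 continue | (k=5,j=2): S=90.8901, (K−S)⁺=0.0000, hold=0.5580 ⇒ V=0.5580 continue | (k=5,j=3): S=101.2071, (K−S)⁺=0.0000, hold=0.0000 ⇒ V=0.0000 continue | (k=5,j=4): S=112.6952, (K−S)⁺=0.0000, hold=0.0000 ⇒ V=0.0000 continue | (k=5,j=5): S=125.4872, (K−S)⁺=0.0000, hold=0.0000 ⇒ V=0.0000 continue  boundary S*=73.3041
step 4: (k=4,j=0): S=77.3527, (K−S)⁺=5.8773, hold=6.3474 ⇒ V=6.3474 continue | (k=4,j=1): S=86.1330, (K−S)⁺=0.0000, hold=1.8429 ⇒ V=1.8429 continue | (k=4,j=2): S=95.9100, (K−S)⁺=0.0000, hold=0.2546 ⇒ V=0.2546 continue | (k=4,j=3): S=106.7968, (K−S)⁺=0.0000, hold=0.0000 ⇒ V=0.0000 continue | (k=4,j=4): S=118.9193, (K−S)⁺=0.0000, hold=0.0000 ⇒ V=0.0000 continue  boundary S*=-
step 3: (k=3,j=0): S=81.6249, (K−S)⁺=1.6051, hold=3.8871 ⇒ V=3.8871 continue | (k=3,j=1): S=90.8901, (K−S)⁺=0.0000, hold=0.9777 ⇒ V=0.9777 continue | (k=3,j=2): S=101.2071, (K−S)⁺=0.0000, hold=0.1161 ⇒ V=0.1161 continue | (k=3,j=3): S=112.6952, (K−S)⁺=0.0000, hold=0.0000 ⇒ V=0.0000 continue  boundary S*=-
step 2: (k=2,j=0): S=86.1330, (K−S)⁺=0.0000, hold=2.2992 ⇒ V=2.2992 continue | (k=2,j=1): S=95.9100, (K−S)⁺=0.0000, hold=0.5085 ⇒ V=0.5085 continue | (k=2,j=2): S=106.7968, (K−S)⁺=0.0000, hold=0.0530 ⇒ V=0.0530 continue  boundary S*=-
step 1: (k=1,j=0): S=90.8901, (K−S)⁺=0.0000, hold=1.3224 ⇒ V=1.3224 continue | (k=1,j=1): S=101.2071, (K−S)⁺=0.0000, hold=0.2605 ⇒ V=0.2605 continue  boundary S*=-
step 0: (k=0,j=0): S=95.9100, (K−S)⁺=0.0000, hold=0.7434 ⇒ V=0.7434 continue  boundary S*=-

price = 0.7434
boundary = - - - - - 73.3041 69.4674 73.3041
tree:
0.7434
1.3224 0.2605
2.2992 0.5085 0.0530
3.8871 0.9777 0.1161 0.0000
6.3474 1.8429 0.2546 0.0000 0.0000
9.9259 3.3817 0.5580 0.0000 0.0000 0.0000
13.7626 5.9705 1.2231 0.0000 0.0000 0.0000 0.0000
17.3984 9.9259 2.6812 0.0000 0.0000 0.0000 0.0000 0.0000
20.8440 13.7626 5.8773 0.0000 0.0000 0.0000 0.0000 0.0000 0.0000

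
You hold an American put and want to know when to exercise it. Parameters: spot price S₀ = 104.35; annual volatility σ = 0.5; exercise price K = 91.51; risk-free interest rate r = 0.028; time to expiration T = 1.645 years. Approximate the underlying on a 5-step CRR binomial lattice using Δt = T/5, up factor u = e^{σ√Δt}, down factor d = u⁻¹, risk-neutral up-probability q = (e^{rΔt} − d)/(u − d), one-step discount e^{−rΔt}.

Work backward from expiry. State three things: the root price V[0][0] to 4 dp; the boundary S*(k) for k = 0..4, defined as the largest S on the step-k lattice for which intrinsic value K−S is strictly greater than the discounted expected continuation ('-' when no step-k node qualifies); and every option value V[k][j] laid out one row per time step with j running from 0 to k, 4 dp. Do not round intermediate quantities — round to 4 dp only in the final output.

Δt=0.32900, u=1.33215, d=0.75067, q=0.44470, disc=e^(-rΔt)=0.99083
k=5 terminal: V=max(K-S,0) → 66.6369 47.3697 13.1779 0.0000 0.0000 0.0000
k=4: j=0 S=33.1347 intr=58.3753 cont=57.5362 V=58.3753[EX]; j=1 S=58.8014 intr=32.7086 cont=31.8695 V=32.7086[EX]; j=2 S=104.3500 intr=0.0000 cont=7.2505 V=7.2505[hold]; j=3 S=185.1814 intr=0.0000 cont=0.0000 V=0.0000[hold]; j=4 S=328.6262 intr=0.0000 cont=0.0000 V=0.0000[hold]  S*(4)=58.8014
k=3: j=0 S=44.1403 intr=47.3697 cont=46.5306 V=47.3697[EX]; j=1 S=78.3321 intr=13.1779 cont=21.1912 V=21.1912[hold]; j=2 S=139.0096 intr=0.0000 cont=3.9892 V=3.9892[hold]; j=3 S=246.6890 intr=0.0000 cont=0.0000 V=0.0000[hold]  S*(3)=44.1403
k=2: j=0 S=58.8014 intr=32.7086 cont=35.4004 V=35.4004[hold]; j=1 S=104.3500 intr=0.0000 cont=13.4172 V=13.4172[hold]; j=2 S=185.1814 intr=0.0000 cont=2.1949 V=2.1949[hold]  S*(2)=-
k=1: j=0 S=78.3321 intr=13.1779 cont=25.3894 V=25.3894[hold]; j=1 S=139.0096 intr=0.0000 cont=8.3493 V=8.3493[hold]  S*(1)=-
k=0: j=0 S=104.3500 intr=0.0000 cont=17.6483 V=17.6483[hold]  S*(0)=-

price = 17.6483
boundary = - - - 44.1403 58.8014
tree:
17.6483
25.3894 8.3493
35.4004 13.4172 2.1949
47.3697 21.1912 3.9892 0.0000
58.3753 32.7086 7.2505 0.0000 0.0000
66.6369 47.3697 13.1779 0.0000 0.0000 0.0000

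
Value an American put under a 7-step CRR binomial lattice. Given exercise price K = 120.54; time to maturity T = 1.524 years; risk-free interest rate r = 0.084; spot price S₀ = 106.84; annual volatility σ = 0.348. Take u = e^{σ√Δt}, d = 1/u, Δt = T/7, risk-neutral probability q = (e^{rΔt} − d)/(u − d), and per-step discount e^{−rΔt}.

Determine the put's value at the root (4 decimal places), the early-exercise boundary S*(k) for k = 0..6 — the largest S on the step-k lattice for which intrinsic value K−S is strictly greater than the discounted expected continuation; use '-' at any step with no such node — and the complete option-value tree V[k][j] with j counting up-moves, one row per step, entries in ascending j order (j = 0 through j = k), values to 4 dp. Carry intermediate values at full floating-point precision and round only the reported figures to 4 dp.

params: Δt=0.21771 u=1.17630 d=0.85012 q=0.51608 e^(-rΔt)=0.98188
t_7 payoffs: 86.2553 73.1007 54.8988 29.7130 0.0000 0.0000 0.0000 0.0000
t_6: node(6,0) S=40.3291 payoff=80.2109 vs cont=78.0265 → 80.2109 [stop]  node(6,1) S=55.8030 payoff=64.7370 vs cont=62.5526 → 64.7370 [stop]  node(6,2) S=77.2139 payoff=43.3261 vs cont=41.1417 → 43.3261 [stop]  node(6,3) S=106.8400 payoff=13.7000 vs cont=14.1182 → 14.1182 [wait]  node(6,4) S=147.8333 payoff=0.0000 vs cont=0.0000 → 0.0000 [wait]  node(6,5) S=204.5552 payoff=0.0000 vs cont=0.0000 → 0.0000 [wait]  node(6,6) S=283.0406 payoff=0.0000 vs cont=0.0000 → 0.0000 [wait]  ⇒ S*(6)=77.2139
t_5: node(5,0) S=47.4393 payoff=73.1007 vs cont=70.9163 → 73.1007 [stop]  node(5,1) S=65.6412 payoff=54.8988 vs cont=52.7144 → 54.8988 [stop]  node(5,2) S=90.8270 payoff=29.7130 vs cont=27.7406 → 29.7130 [stop]  node(5,3) S=125.6762 payoff=0.0000 vs cont=6.7083 → 6.7083 [wait]  node(5,4) S=173.8967 payoff=0.0000 vs cont=0.0000 → 0.0000 [wait]  node(5,5) S=240.6188 payoff=0.0000 vs cont=0.0000 → 0.0000 [wait]  ⇒ S*(5)=90.8270
t_4: node(4,0) S=55.8030 payoff=64.7370 vs cont=62.5526 → 64.7370 [stop]  node(4,1) S=77.2139 payoff=43.3261 vs cont=41.1417 → 43.3261 [stop]  node(4,2) S=106.8400 payoff=13.7000 vs cont=17.5175 → 17.5175 [wait]  node(4,3) S=147.8333 payoff=0.0000 vs cont=3.1875 → 3.1875 [wait]  node(4,4) S=204.5552 payoff=0.0000 vs cont=0.0000 → 0.0000 [wait]  ⇒ S*(4)=77.2139
t_3: node(3,0) S=65.6412 payoff=54.8988 vs cont=52.7144 → 54.8988 [stop]  node(3,1) S=90.8270 payoff=29.7130 vs cont=29.4631 → 29.7130 [stop]  node(3,2) S=125.6762 payoff=0.0000 vs cont=9.9387 → 9.9387 [wait]  node(3,3) S=173.8967 payoff=0.0000 vs cont=1.5145 → 1.5145 [wait]  ⇒ S*(3)=90.8270
t_2: node(2,0) S=77.2139 payoff=43.3261 vs cont=41.1417 → 43.3261 [stop]  node(2,1) S=106.8400 payoff=13.7000 vs cont=19.1544 → 19.1544 [wait]  node(2,2) S=147.8333 payoff=0.0000 vs cont=5.4898 → 5.4898 [wait]  ⇒ S*(2)=77.2139
t_1: node(1,0) S=90.8270 payoff=29.7130 vs cont=30.2925 → 30.2925 [wait]  node(1,1) S=125.6762 payoff=0.0000 vs cont=11.8831 → 11.8831 [wait]  ⇒ S*(1)=-
t_0: node(0,0) S=106.8400 payoff=13.7000 vs cont=20.4151 → 20.4151 [wait]  ⇒ S*(0)=-

price = 20.4151
boundary = - - 77.2139 90.8270 77.2139 90.8270 77.2139
tree:
20.4151
30.2925 11.8831
43.3261 19.1544 5.4898
54.8988 29.7130 9.9387 1.5145
64.7370 43.3261 17.5175 3.1875 0.0000
73.1007 54.8988 29.7130 6.7083 0.0000 0.0000
80.2109 64.7370 43.3261 14.1182 0.0000 0.0000 0.0000
86.2553 73.1007 54.8988 29.7130 0.0000 0.0000 0.0000 0.0000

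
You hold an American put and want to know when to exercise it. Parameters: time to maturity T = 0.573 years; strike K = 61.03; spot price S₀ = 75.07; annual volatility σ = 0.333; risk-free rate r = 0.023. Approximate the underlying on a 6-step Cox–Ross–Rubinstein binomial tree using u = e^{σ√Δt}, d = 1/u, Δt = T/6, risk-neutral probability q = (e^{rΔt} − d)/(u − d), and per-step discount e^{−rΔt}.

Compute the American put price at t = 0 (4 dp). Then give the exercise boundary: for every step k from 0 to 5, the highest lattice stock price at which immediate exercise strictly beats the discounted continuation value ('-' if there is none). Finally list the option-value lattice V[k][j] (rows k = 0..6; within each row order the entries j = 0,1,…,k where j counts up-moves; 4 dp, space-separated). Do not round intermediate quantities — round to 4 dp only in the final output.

Δt=0.09550, u=1.10839, d=0.90221, q=0.48496, disc=e^(-rΔt)=0.99781
k=6 terminal: V=max(K-S,0) → 20.5431 11.2909 0.0000 0.0000 0.0000 0.0000 0.0000
k=5: j=0 S=44.8752 intr=16.1548 cont=16.0209 V=16.1548[EX]; j=1 S=55.1303 intr=5.8997 cont=5.8025 V=5.8997[EX]; j=2 S=67.7290 intr=0.0000 cont=0.0000 V=0.0000[hold]; j=3 S=83.2067 intr=0.0000 cont=0.0000 V=0.0000[hold]; j=4 S=102.2216 intr=0.0000 cont=0.0000 V=0.0000[hold]; j=5 S=125.5818 intr=0.0000 cont=0.0000 V=0.0000[hold]  S*(5)=55.1303
k=4: j=0 S=49.7391 intr=11.2909 cont=11.1570 V=11.2909[EX]; j=1 S=61.1058 intr=0.0000 cont=3.0319 V=3.0319[hold]; j=2 S=75.0700 intr=0.0000 cont=0.0000 V=0.0000[hold]; j=3 S=92.2254 intr=0.0000 cont=0.0000 V=0.0000[hold]; j=4 S=113.3012 intr=0.0000 cont=0.0000 V=0.0000[hold]  S*(4)=49.7391
k=3: j=0 S=55.1303 intr=5.8997 cont=7.2696 V=7.2696[hold]; j=1 S=67.7290 intr=0.0000 cont=1.5581 V=1.5581[hold]; j=2 S=83.2067 intr=0.0000 cont=0.0000 V=0.0000[hold]; j=3 S=102.2216 intr=0.0000 cont=0.0000 V=0.0000[hold]  S*(3)=-
k=2: j=0 S=61.1058 intr=0.0000 cont=4.4899 V=4.4899[hold]; j=1 S=75.0700 intr=0.0000 cont=0.8007 V=0.8007[hold]; j=2 S=92.2254 intr=0.0000 cont=0.0000 V=0.0000[hold]  S*(2)=-
k=1: j=0 S=67.7290 intr=0.0000 cont=2.6949 V=2.6949[hold]; j=1 S=83.2067 intr=0.0000 cont=0.4115 V=0.4115[hold]  S*(1)=-
k=0: j=0 S=75.0700 intr=0.0000 cont=1.5840 V=1.5840[hold]  S*(0)=-

price = 1.5840
boundary = - - - - 49.7391 55.1303
tree:
1.5840
2.6949 0.4115
4.4899 0.8007 0.0000
7.2696 1.5581 0.0000 0.0000
11.2909 3.0319 0.0000 0.0000 0.0000
16.1548 5.8997 0.0000 0.0000 0.0000 0.0000
20.5431 11.2909 0.0000 0.0000 0.0000 0.0000 0.0000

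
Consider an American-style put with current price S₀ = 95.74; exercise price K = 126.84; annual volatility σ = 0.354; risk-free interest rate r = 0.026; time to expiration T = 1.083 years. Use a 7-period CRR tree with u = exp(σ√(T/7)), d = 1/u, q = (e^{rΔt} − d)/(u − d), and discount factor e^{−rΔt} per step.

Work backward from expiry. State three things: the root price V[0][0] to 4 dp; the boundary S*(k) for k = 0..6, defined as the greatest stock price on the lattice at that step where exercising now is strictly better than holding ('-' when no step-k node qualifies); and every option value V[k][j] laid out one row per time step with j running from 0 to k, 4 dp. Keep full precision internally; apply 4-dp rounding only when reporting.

params: Δt=0.15471 u=1.14940 d=0.87002 q=0.47967 e^(-rΔt)=0.99599
t_7 payoffs: 90.7164 79.1163 63.7910 43.5445 16.7963 0.0000 0.0000 0.0000
t_6: node(6,0) S=41.5205 payoff=85.3195 vs cont=84.8103 → 85.3195 [stop]  node(6,1) S=54.8537 payoff=71.9863 vs cont=71.4771 → 71.9863 [stop]  node(6,2) S=72.4686 payoff=54.3714 vs cont=53.8622 → 54.3714 [stop]  node(6,3) S=95.7400 payoff=31.1000 vs cont=30.5908 → 31.1000 [stop]  node(6,4) S=126.4844 payoff=0.3556 vs cont=8.7045 → 8.7045 [wait]  node(6,5) S=167.1016 payoff=0.0000 vs cont=0.0000 → 0.0000 [wait]  node(6,6) S=220.7619 payoff=0.0000 vs cont=0.0000 → 0.0000 [wait]  ⇒ S*(6)=95.7400
t_5: node(5,0) S=47.7237 payoff=79.1163 vs cont=78.6071 → 79.1163 [stop]  node(5,1) S=63.0490 payoff=63.7910 vs cont=63.2818 → 63.7910 [stop]  node(5,2) S=83.2955 payoff=43.5445 vs cont=43.0353 → 43.5445 [stop]  node(5,3) S=110.0437 payoff=16.7963 vs cont=20.2758 → 20.2758 [wait]  node(5,4) S=145.3814 payoff=0.0000 vs cont=4.5110 → 4.5110 [wait]  node(5,5) S=192.0668 payoff=0.0000 vs cont=0.0000 → 0.0000 [wait]  ⇒ S*(5)=83.2955
t_4: node(4,0) S=54.8537 payoff=71.9863 vs cont=71.4771 → 71.9863 [stop]  node(4,1) S=72.4686 payoff=54.3714 vs cont=53.8622 → 54.3714 [stop]  node(4,2) S=95.7400 payoff=31.1000 vs cont=32.2531 → 32.2531 [wait]  node(4,3) S=126.4844 payoff=0.3556 vs cont=12.6628 → 12.6628 [wait]  node(4,4) S=167.1016 payoff=0.0000 vs cont=2.3378 → 2.3378 [wait]  ⇒ S*(4)=72.4686
t_3: node(3,0) S=63.0490 payoff=63.7910 vs cont=63.2818 → 63.7910 [stop]  node(3,1) S=83.2955 payoff=43.5445 vs cont=43.5862 → 43.5862 [wait]  node(3,2) S=110.0437 payoff=16.7963 vs cont=22.7644 → 22.7644 [wait]  node(3,3) S=145.3814 payoff=0.0000 vs cont=7.6792 → 7.6792 [wait]  ⇒ S*(3)=63.0490
t_2: node(2,0) S=72.4686 payoff=54.3714 vs cont=53.8821 → 54.3714 [stop]  node(2,1) S=95.7400 payoff=31.1000 vs cont=33.4637 → 33.4637 [wait]  node(2,2) S=126.4844 payoff=0.3556 vs cont=15.4661 → 15.4661 [wait]  ⇒ S*(2)=72.4686
t_1: node(1,0) S=83.2955 payoff=43.5445 vs cont=44.1645 → 44.1645 [wait]  node(1,1) S=110.0437 payoff=16.7963 vs cont=24.7310 → 24.7310 [wait]  ⇒ S*(1)=-
t_0: node(0,0) S=95.7400 payoff=31.1000 vs cont=34.7029 → 34.7029 [wait]  ⇒ S*(0)=-

price = 34.7029
boundary = - - 72.4686 63.0490 72.4686 83.2955 95.7400
tree:
34.7029
44.1645 24.7310
54.3714 33.4637 15.4661
63.7910 43.5862 22.7644 7.6792
71.9863 54.3714 32.2531 12.6628 2.3378
79.1163 63.7910 43.5445 20.2758 4.5110 0.0000
85.3195 71.9863 54.3714 31.1000 8.7045 0.0000 0.0000
90.7164 79.1163 63.7910 43.5445 16.7963 0.0000 0.0000 0.0000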